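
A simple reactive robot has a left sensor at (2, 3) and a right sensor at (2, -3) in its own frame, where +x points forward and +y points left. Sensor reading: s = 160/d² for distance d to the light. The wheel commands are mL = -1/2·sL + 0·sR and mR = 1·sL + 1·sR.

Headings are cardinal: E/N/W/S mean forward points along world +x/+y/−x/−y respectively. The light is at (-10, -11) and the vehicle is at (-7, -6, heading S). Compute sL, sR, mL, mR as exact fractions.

32/9 160/9 -16/9 64/3

left sensor world pos  = (-4, -8); dL² = 45
right sensor world pos = (-10, -8); dR² = 9
sL = 160/45 = 32/9
sR = 160/9 = 160/9
mL = -1/2·sL + 0·sR = -16/9
mR = 1·sL + 1·sR = 64/3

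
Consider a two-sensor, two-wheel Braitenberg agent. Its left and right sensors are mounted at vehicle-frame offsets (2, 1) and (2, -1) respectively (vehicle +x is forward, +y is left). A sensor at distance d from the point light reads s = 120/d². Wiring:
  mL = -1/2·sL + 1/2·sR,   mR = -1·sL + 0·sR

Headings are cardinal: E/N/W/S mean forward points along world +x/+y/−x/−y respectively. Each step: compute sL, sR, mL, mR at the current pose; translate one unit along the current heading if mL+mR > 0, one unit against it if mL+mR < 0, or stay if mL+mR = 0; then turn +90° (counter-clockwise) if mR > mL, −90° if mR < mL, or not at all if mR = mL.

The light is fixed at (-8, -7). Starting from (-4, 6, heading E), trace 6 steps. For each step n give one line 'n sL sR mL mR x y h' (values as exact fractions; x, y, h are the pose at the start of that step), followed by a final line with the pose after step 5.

n=0: pose=(-4,6,E); sL=15/29, sR=2/3; mL=13/174, mR=-15/29; mL+mR=-77/174 → advance -1; mR−mL=-103/174 → turn -1·90°
n=1: pose=(-5,6,S); sL=120/137, sR=24/25; mL=144/3425, mR=-120/137; mL+mR=-2856/3425 → advance -1; mR−mL=-3144/3425 → turn -1·90°
n=2: pose=(-5,7,W); sL=12/17, sR=60/113; mL=-168/1921, mR=-12/17; mL+mR=-1524/1921 → advance -1; mR−mL=-1188/1921 → turn -1·90°
n=3: pose=(-4,7,N); sL=24/53, sR=120/281; mL=-192/14893, mR=-24/53; mL+mR=-6936/14893 → advance -1; mR−mL=-6552/14893 → turn -1·90°
n=4: pose=(-4,6,E); sL=15/29, sR=2/3; mL=13/174, mR=-15/29; mL+mR=-77/174 → advance -1; mR−mL=-103/174 → turn -1·90°
n=5: pose=(-5,6,S); sL=120/137, sR=24/25; mL=144/3425, mR=-120/137; mL+mR=-2856/3425 → advance -1; mR−mL=-3144/3425 → turn -1·90°

0 15/29 2/3 13/174 -15/29 -4 6 E
1 120/137 24/25 144/3425 -120/137 -5 6 S
2 12/17 60/113 -168/1921 -12/17 -5 7 W
3 24/53 120/281 -192/14893 -24/53 -4 7 N
4 15/29 2/3 13/174 -15/29 -4 6 E
5 120/137 24/25 144/3425 -120/137 -5 6 S
final -5 7 W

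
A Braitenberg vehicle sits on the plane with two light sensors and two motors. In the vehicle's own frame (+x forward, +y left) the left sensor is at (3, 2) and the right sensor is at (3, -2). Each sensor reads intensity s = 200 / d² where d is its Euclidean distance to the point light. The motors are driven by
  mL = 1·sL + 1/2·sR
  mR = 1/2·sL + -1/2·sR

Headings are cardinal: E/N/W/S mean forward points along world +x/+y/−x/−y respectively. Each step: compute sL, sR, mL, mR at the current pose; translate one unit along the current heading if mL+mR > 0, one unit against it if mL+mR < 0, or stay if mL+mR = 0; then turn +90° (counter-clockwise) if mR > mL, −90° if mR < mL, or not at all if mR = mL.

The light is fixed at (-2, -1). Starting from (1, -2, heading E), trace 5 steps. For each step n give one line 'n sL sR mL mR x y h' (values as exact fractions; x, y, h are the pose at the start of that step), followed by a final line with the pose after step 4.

n=0: pose=(1,-2,E); sL=200/37, sR=40/9; mL=2540/333, mR=160/333; mL+mR=300/37 → advance +1; mR−mL=-2380/333 → turn -1·90°
n=1: pose=(2,-2,S); sL=50/13, sR=10; mL=115/13, mR=-40/13; mL+mR=75/13 → advance +1; mR−mL=-155/13 → turn -1·90°
n=2: pose=(2,-3,W); sL=200/17, sR=200; mL=1900/17, mR=-1600/17; mL+mR=300/17 → advance +1; mR−mL=-3500/17 → turn -1·90°
n=3: pose=(1,-3,N); sL=100, sR=100/13; mL=1350/13, mR=600/13; mL+mR=150 → advance +1; mR−mL=-750/13 → turn -1·90°
n=4: pose=(1,-2,E); sL=200/37, sR=40/9; mL=2540/333, mR=160/333; mL+mR=300/37 → advance +1; mR−mL=-2380/333 → turn -1·90°

0 200/37 40/9 2540/333 160/333 1 -2 E
1 50/13 10 115/13 -40/13 2 -2 S
2 200/17 200 1900/17 -1600/17 2 -3 W
3 100 100/13 1350/13 600/13 1 -3 N
4 200/37 40/9 2540/333 160/333 1 -2 E
final 2 -2 S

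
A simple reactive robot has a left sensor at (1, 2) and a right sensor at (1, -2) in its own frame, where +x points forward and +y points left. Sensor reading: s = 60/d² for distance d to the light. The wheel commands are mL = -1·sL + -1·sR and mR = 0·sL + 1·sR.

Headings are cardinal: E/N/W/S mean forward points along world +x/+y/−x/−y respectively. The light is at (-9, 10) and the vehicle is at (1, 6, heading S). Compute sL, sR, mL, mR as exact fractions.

60/169 60/89 -15480/15041 60/89

left sensor world pos  = (3, 5); dL² = 169
right sensor world pos = (-1, 5); dR² = 89
sL = 60/169 = 60/169
sR = 60/89 = 60/89
mL = -1·sL + -1·sR = -15480/15041
mR = 0·sL + 1·sR = 60/89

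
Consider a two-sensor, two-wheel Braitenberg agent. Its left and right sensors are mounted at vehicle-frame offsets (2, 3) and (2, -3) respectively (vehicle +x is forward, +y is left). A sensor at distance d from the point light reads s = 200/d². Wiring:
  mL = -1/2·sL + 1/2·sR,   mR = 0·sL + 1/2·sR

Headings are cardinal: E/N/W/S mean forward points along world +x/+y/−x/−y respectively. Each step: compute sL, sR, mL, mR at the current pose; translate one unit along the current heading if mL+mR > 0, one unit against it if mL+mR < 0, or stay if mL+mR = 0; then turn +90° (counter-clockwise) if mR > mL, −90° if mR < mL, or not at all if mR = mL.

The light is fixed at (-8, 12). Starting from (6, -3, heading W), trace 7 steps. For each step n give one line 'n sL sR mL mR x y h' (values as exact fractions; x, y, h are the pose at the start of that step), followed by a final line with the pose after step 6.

0 50/117 25/36 125/936 25/72 6 -3 W
1 40/109 200/389 3120/42401 100/389 5 -3 S
2 100/197 100/293 -4800/57721 50/293 5 -4 E
3 200/317 40/97 -3360/30749 20/97 6 -4 N
4 50/117 25/36 125/936 25/72 6 -3 W
5 40/109 200/389 3120/42401 100/389 5 -3 S
6 100/197 100/293 -4800/57721 50/293 5 -4 E
final 6 -4 N

n=0: pose=(6,-3,W); sL=50/117, sR=25/36; mL=125/936, mR=25/72; mL+mR=25/52 → advance +1; mR−mL=25/117 → turn +1·90°
n=1: pose=(5,-3,S); sL=40/109, sR=200/389; mL=3120/42401, mR=100/389; mL+mR=14020/42401 → advance +1; mR−mL=20/109 → turn +1·90°
n=2: pose=(5,-4,E); sL=100/197, sR=100/293; mL=-4800/57721, mR=50/293; mL+mR=5050/57721 → advance +1; mR−mL=50/197 → turn +1·90°
n=3: pose=(6,-4,N); sL=200/317, sR=40/97; mL=-3360/30749, mR=20/97; mL+mR=2980/30749 → advance +1; mR−mL=100/317 → turn +1·90°
n=4: pose=(6,-3,W); sL=50/117, sR=25/36; mL=125/936, mR=25/72; mL+mR=25/52 → advance +1; mR−mL=25/117 → turn +1·90°
n=5: pose=(5,-3,S); sL=40/109, sR=200/389; mL=3120/42401, mR=100/389; mL+mR=14020/42401 → advance +1; mR−mL=20/109 → turn +1·90°
n=6: pose=(5,-4,E); sL=100/197, sR=100/293; mL=-4800/57721, mR=50/293; mL+mR=5050/57721 → advance +1; mR−mL=50/197 → turn +1·90°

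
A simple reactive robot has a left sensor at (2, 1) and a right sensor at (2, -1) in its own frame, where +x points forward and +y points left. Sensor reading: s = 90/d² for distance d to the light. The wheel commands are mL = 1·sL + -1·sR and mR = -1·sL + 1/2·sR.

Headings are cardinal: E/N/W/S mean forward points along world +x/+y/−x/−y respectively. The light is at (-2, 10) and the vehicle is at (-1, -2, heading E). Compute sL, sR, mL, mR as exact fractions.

left sensor world pos  = (1, -1); dL² = 130
right sensor world pos = (1, -3); dR² = 178
sL = 90/130 = 9/13
sR = 90/178 = 45/89
mL = 1·sL + -1·sR = 216/1157
mR = -1·sL + 1/2·sR = -1017/2314

9/13 45/89 216/1157 -1017/2314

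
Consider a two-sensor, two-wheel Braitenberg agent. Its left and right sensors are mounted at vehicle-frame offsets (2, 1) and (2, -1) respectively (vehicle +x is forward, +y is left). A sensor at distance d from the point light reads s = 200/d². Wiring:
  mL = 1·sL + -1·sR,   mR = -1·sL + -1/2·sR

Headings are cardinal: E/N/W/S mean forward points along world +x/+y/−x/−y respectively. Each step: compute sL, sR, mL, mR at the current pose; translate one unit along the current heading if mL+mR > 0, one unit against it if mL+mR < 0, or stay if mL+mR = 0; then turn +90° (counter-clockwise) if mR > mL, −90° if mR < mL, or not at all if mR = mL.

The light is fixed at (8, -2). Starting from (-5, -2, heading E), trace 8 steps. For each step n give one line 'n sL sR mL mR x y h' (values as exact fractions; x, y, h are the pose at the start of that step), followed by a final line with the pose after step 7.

0 100/61 100/61 0 -150/61 -5 -2 E
1 200/173 200/229 11200/39617 -63100/39617 -6 -2 S
2 25/32 10/13 5/416 -485/416 -6 -1 W
3 40/41 200/153 -2080/6273 -10220/6273 -5 -1 N
4 100/61 100/61 0 -150/61 -5 -2 E
5 200/173 200/229 11200/39617 -63100/39617 -6 -2 S
6 25/32 10/13 5/416 -485/416 -6 -1 W
7 40/41 200/153 -2080/6273 -10220/6273 -5 -1 N
final -5 -2 E

n=0: pose=(-5,-2,E); sL=100/61, sR=100/61; mL=0, mR=-150/61; mL+mR=-150/61 → advance -1; mR−mL=-150/61 → turn -1·90°
n=1: pose=(-6,-2,S); sL=200/173, sR=200/229; mL=11200/39617, mR=-63100/39617; mL+mR=-300/229 → advance -1; mR−mL=-74300/39617 → turn -1·90°
n=2: pose=(-6,-1,W); sL=25/32, sR=10/13; mL=5/416, mR=-485/416; mL+mR=-15/13 → advance -1; mR−mL=-245/208 → turn -1·90°
n=3: pose=(-5,-1,N); sL=40/41, sR=200/153; mL=-2080/6273, mR=-10220/6273; mL+mR=-100/51 → advance -1; mR−mL=-8140/6273 → turn -1·90°
n=4: pose=(-5,-2,E); sL=100/61, sR=100/61; mL=0, mR=-150/61; mL+mR=-150/61 → advance -1; mR−mL=-150/61 → turn -1·90°
n=5: pose=(-6,-2,S); sL=200/173, sR=200/229; mL=11200/39617, mR=-63100/39617; mL+mR=-300/229 → advance -1; mR−mL=-74300/39617 → turn -1·90°
n=6: pose=(-6,-1,W); sL=25/32, sR=10/13; mL=5/416, mR=-485/416; mL+mR=-15/13 → advance -1; mR−mL=-245/208 → turn -1·90°
n=7: pose=(-5,-1,N); sL=40/41, sR=200/153; mL=-2080/6273, mR=-10220/6273; mL+mR=-100/51 → advance -1; mR−mL=-8140/6273 → turn -1·90°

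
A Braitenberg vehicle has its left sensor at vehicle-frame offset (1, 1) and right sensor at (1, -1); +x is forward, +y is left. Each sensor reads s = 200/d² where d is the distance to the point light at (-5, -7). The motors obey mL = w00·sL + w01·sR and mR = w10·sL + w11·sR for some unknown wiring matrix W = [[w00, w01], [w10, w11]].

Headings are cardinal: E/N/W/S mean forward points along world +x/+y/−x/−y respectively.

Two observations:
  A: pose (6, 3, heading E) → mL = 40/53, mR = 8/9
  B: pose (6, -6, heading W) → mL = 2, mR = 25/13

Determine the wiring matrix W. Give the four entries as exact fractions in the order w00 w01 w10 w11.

1 0 0 1

obs A: pose=(6,3,E) → sL=40/53, sR=8/9, mL=40/53, mR=8/9
obs B: pose=(6,-6,W) → sL=2, sR=25/13, mL=2, mR=25/13
sensor matrix S = [[40/53, 8/9], [2, 25/13]]; det S = -2024/6201
solve [mL_A; mL_B] = S·[w00; w01] and [mR_A; mR_B] = S·[w10; w11]:
  w00 = 1, w01 = 0, w10 = 0, w11 = 1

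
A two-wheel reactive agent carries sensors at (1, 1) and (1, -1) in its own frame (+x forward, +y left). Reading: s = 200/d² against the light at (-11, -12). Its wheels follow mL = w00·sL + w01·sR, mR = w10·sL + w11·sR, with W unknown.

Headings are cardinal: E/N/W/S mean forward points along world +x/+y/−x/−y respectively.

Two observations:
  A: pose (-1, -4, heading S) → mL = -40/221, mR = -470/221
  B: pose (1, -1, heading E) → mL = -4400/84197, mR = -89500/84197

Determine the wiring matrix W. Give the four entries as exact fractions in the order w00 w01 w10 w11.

1/2 -1/2 -1/2 -1

obs A: pose=(-1,-4,S) → sL=20/17, sR=20/13, mL=-40/221, mR=-470/221
obs B: pose=(1,-1,E) → sL=200/313, sR=200/269, mL=-4400/84197, mR=-89500/84197
sensor matrix S = [[20/17, 20/13], [200/313, 200/269]]; det S = -2016000/18607537
solve [mL_A; mL_B] = S·[w00; w01] and [mR_A; mR_B] = S·[w10; w11]:
  w00 = 1/2, w01 = -1/2, w10 = -1/2, w11 = -1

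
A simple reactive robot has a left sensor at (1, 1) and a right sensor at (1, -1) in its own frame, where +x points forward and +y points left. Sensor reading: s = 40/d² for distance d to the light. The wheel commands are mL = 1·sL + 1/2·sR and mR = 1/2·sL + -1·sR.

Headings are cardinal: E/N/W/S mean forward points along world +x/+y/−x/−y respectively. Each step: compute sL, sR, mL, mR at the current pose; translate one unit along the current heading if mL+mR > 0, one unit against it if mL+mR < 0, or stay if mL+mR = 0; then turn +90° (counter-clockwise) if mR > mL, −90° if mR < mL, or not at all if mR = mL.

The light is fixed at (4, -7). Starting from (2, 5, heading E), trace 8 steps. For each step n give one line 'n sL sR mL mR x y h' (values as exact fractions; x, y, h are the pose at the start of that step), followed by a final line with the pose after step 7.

0 4/17 20/61 414/1037 -218/1037 2 5 E
1 40/121 8/25 1484/3025 -468/3025 3 5 S
2 5/13 10/37 250/481 -75/962 3 4 W
3 40/153 8/29 1772/4437 -644/4437 2 4 N
4 4/17 20/61 414/1037 -218/1037 2 5 E
5 40/121 8/25 1484/3025 -468/3025 3 5 S
6 5/13 10/37 250/481 -75/962 3 4 W
7 40/153 8/29 1772/4437 -644/4437 2 4 N
final 2 5 E

n=0: pose=(2,5,E); sL=4/17, sR=20/61; mL=414/1037, mR=-218/1037; mL+mR=196/1037 → advance +1; mR−mL=-632/1037 → turn -1·90°
n=1: pose=(3,5,S); sL=40/121, sR=8/25; mL=1484/3025, mR=-468/3025; mL+mR=1016/3025 → advance +1; mR−mL=-1952/3025 → turn -1·90°
n=2: pose=(3,4,W); sL=5/13, sR=10/37; mL=250/481, mR=-75/962; mL+mR=425/962 → advance +1; mR−mL=-575/962 → turn -1·90°
n=3: pose=(2,4,N); sL=40/153, sR=8/29; mL=1772/4437, mR=-644/4437; mL+mR=376/1479 → advance +1; mR−mL=-2416/4437 → turn -1·90°
n=4: pose=(2,5,E); sL=4/17, sR=20/61; mL=414/1037, mR=-218/1037; mL+mR=196/1037 → advance +1; mR−mL=-632/1037 → turn -1·90°
n=5: pose=(3,5,S); sL=40/121, sR=8/25; mL=1484/3025, mR=-468/3025; mL+mR=1016/3025 → advance +1; mR−mL=-1952/3025 → turn -1·90°
n=6: pose=(3,4,W); sL=5/13, sR=10/37; mL=250/481, mR=-75/962; mL+mR=425/962 → advance +1; mR−mL=-575/962 → turn -1·90°
n=7: pose=(2,4,N); sL=40/153, sR=8/29; mL=1772/4437, mR=-644/4437; mL+mR=376/1479 → advance +1; mR−mL=-2416/4437 → turn -1·90°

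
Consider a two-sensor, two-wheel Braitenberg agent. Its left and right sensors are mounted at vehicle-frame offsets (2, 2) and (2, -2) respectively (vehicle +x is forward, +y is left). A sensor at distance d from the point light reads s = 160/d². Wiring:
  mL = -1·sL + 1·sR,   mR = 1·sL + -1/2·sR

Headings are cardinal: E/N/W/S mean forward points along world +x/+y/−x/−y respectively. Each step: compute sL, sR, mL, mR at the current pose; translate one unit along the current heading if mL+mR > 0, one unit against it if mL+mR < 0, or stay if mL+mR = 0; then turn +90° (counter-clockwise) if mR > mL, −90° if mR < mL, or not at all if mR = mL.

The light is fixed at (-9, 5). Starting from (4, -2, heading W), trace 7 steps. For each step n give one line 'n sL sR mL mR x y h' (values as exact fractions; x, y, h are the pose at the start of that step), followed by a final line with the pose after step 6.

0 80/101 80/73 2240/7373 1800/7373 4 -2 W
1 32/25 160/221 -3072/5525 5072/5525 3 -2 N
2 40/41 40/29 480/1189 340/1189 3 -1 W
3 160/97 32/37 -2816/3589 4368/3589 2 -1 N
4 16/13 16/9 64/117 40/117 2 0 W
5 160/73 160/153 -12800/11169 18640/11169 1 0 N
6 8/5 40/17 64/85 36/85 1 1 W
final 0 1 N

n=0: pose=(4,-2,W); sL=80/101, sR=80/73; mL=2240/7373, mR=1800/7373; mL+mR=40/73 → advance +1; mR−mL=-440/7373 → turn -1·90°
n=1: pose=(3,-2,N); sL=32/25, sR=160/221; mL=-3072/5525, mR=5072/5525; mL+mR=80/221 → advance +1; mR−mL=8144/5525 → turn +1·90°
n=2: pose=(3,-1,W); sL=40/41, sR=40/29; mL=480/1189, mR=340/1189; mL+mR=20/29 → advance +1; mR−mL=-140/1189 → turn -1·90°
n=3: pose=(2,-1,N); sL=160/97, sR=32/37; mL=-2816/3589, mR=4368/3589; mL+mR=16/37 → advance +1; mR−mL=7184/3589 → turn +1·90°
n=4: pose=(2,0,W); sL=16/13, sR=16/9; mL=64/117, mR=40/117; mL+mR=8/9 → advance +1; mR−mL=-8/39 → turn -1·90°
n=5: pose=(1,0,N); sL=160/73, sR=160/153; mL=-12800/11169, mR=18640/11169; mL+mR=80/153 → advance +1; mR−mL=10480/3723 → turn +1·90°
n=6: pose=(1,1,W); sL=8/5, sR=40/17; mL=64/85, mR=36/85; mL+mR=20/17 → advance +1; mR−mL=-28/85 → turn -1·90°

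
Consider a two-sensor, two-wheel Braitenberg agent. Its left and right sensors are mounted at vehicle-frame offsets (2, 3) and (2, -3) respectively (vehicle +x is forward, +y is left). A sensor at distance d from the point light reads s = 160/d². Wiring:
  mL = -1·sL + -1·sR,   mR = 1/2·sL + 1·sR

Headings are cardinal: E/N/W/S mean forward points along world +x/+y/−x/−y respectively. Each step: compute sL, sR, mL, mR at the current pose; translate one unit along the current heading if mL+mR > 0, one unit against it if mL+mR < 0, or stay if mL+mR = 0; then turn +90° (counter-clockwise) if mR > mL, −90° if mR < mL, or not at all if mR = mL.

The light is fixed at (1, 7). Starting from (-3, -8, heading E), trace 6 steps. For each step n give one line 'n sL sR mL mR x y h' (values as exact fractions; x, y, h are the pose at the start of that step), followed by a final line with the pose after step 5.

0 40/37 20/41 -2380/1517 1560/1517 -3 -8 E
1 160/233 160/173 -64960/40309 51120/40309 -4 -8 N
2 16/41 80/109 -5024/4469 4152/4469 -4 -9 W
3 32/65 160/373 -22336/24245 16368/24245 -3 -9 S
4 40/37 20/41 -2380/1517 1560/1517 -3 -8 E
5 160/233 160/173 -64960/40309 51120/40309 -4 -8 N
final -4 -9 W

n=0: pose=(-3,-8,E); sL=40/37, sR=20/41; mL=-2380/1517, mR=1560/1517; mL+mR=-20/37 → advance -1; mR−mL=3940/1517 → turn +1·90°
n=1: pose=(-4,-8,N); sL=160/233, sR=160/173; mL=-64960/40309, mR=51120/40309; mL+mR=-80/233 → advance -1; mR−mL=116080/40309 → turn +1·90°
n=2: pose=(-4,-9,W); sL=16/41, sR=80/109; mL=-5024/4469, mR=4152/4469; mL+mR=-8/41 → advance -1; mR−mL=9176/4469 → turn +1·90°
n=3: pose=(-3,-9,S); sL=32/65, sR=160/373; mL=-22336/24245, mR=16368/24245; mL+mR=-16/65 → advance -1; mR−mL=38704/24245 → turn +1·90°
n=4: pose=(-3,-8,E); sL=40/37, sR=20/41; mL=-2380/1517, mR=1560/1517; mL+mR=-20/37 → advance -1; mR−mL=3940/1517 → turn +1·90°
n=5: pose=(-4,-8,N); sL=160/233, sR=160/173; mL=-64960/40309, mR=51120/40309; mL+mR=-80/233 → advance -1; mR−mL=116080/40309 → turn +1·90°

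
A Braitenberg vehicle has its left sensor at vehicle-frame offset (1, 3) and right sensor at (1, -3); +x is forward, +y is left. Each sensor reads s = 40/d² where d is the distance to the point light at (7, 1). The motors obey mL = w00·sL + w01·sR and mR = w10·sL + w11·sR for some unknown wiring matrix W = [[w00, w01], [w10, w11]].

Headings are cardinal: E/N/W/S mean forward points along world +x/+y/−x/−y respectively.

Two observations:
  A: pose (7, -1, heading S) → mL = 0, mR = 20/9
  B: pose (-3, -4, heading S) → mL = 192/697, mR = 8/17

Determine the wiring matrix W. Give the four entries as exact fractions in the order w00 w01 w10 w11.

1 -1 1 0

obs A: pose=(7,-1,S) → sL=20/9, sR=20/9, mL=0, mR=20/9
obs B: pose=(-3,-4,S) → sL=8/17, sR=8/41, mL=192/697, mR=8/17
sensor matrix S = [[20/9, 20/9], [8/17, 8/41]]; det S = -1280/2091
solve [mL_A; mL_B] = S·[w00; w01] and [mR_A; mR_B] = S·[w10; w11]:
  w00 = 1, w01 = -1, w10 = 1, w11 = 0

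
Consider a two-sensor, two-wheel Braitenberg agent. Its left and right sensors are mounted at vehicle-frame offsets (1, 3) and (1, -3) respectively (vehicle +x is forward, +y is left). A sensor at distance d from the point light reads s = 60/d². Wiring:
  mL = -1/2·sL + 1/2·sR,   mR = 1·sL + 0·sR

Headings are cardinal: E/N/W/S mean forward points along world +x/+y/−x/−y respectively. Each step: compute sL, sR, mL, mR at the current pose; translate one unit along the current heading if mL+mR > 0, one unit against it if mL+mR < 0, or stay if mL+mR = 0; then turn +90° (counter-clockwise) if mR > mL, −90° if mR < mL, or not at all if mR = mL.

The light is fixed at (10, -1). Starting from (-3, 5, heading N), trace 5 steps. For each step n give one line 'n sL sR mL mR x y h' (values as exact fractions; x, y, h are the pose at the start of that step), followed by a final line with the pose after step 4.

n=0: pose=(-3,5,N); sL=12/61, sR=60/149; mL=936/9089, mR=12/61; mL+mR=2724/9089 → advance +1; mR−mL=852/9089 → turn +1·90°
n=1: pose=(-3,6,W); sL=15/53, sR=15/74; mL=-315/7844, mR=15/53; mL+mR=1905/7844 → advance +1; mR−mL=2535/7844 → turn +1·90°
n=2: pose=(-4,6,S); sL=60/157, sR=12/65; mL=-1008/10205, mR=60/157; mL+mR=2892/10205 → advance +1; mR−mL=4908/10205 → turn +1·90°
n=3: pose=(-4,5,E); sL=6/25, sR=30/89; mL=108/2225, mR=6/25; mL+mR=642/2225 → advance +1; mR−mL=426/2225 → turn +1·90°
n=4: pose=(-3,5,N); sL=12/61, sR=60/149; mL=936/9089, mR=12/61; mL+mR=2724/9089 → advance +1; mR−mL=852/9089 → turn +1·90°

0 12/61 60/149 936/9089 12/61 -3 5 N
1 15/53 15/74 -315/7844 15/53 -3 6 W
2 60/157 12/65 -1008/10205 60/157 -4 6 S
3 6/25 30/89 108/2225 6/25 -4 5 E
4 12/61 60/149 936/9089 12/61 -3 5 N
final -3 6 W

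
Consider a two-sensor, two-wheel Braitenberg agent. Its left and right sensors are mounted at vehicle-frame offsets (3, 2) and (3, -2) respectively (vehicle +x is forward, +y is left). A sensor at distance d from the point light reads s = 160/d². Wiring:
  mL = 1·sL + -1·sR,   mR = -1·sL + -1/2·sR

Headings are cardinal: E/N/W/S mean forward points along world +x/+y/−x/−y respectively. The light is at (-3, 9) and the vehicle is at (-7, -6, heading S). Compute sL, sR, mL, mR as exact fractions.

20/41 4/9 16/369 -262/369

left sensor world pos  = (-5, -9); dL² = 328
right sensor world pos = (-9, -9); dR² = 360
sL = 160/328 = 20/41
sR = 160/360 = 4/9
mL = 1·sL + -1·sR = 16/369
mR = -1·sL + -1/2·sR = -262/369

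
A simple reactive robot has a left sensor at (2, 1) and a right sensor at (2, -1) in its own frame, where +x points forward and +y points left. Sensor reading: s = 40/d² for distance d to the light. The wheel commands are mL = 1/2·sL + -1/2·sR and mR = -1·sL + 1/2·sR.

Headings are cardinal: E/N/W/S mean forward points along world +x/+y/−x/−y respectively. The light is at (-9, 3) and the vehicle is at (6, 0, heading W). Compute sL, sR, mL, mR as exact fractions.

left sensor world pos  = (4, -1); dL² = 185
right sensor world pos = (4, 1); dR² = 173
sL = 40/185 = 8/37
sR = 40/173 = 40/173
mL = 1/2·sL + -1/2·sR = -48/6401
mR = -1·sL + 1/2·sR = -644/6401

8/37 40/173 -48/6401 -644/6401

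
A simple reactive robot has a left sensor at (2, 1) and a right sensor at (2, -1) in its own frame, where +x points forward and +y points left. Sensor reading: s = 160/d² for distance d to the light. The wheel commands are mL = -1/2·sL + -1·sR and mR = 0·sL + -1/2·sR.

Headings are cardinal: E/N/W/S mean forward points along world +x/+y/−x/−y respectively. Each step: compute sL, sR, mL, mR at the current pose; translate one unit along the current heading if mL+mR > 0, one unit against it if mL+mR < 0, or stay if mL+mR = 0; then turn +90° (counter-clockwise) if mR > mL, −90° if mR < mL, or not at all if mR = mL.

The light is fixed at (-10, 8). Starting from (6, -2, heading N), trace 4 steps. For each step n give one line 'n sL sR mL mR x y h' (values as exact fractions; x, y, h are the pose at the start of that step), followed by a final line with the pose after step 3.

n=0: pose=(6,-2,N); sL=160/289, sR=160/353; mL=-74480/102017, mR=-80/353; mL+mR=-97600/102017 → advance -1; mR−mL=51360/102017 → turn +1·90°
n=1: pose=(6,-3,W); sL=8/17, sR=20/37; mL=-488/629, mR=-10/37; mL+mR=-658/629 → advance -1; mR−mL=318/629 → turn +1·90°
n=2: pose=(7,-3,S); sL=160/493, sR=32/85; mL=-1328/2465, mR=-16/85; mL+mR=-1792/2465 → advance -1; mR−mL=864/2465 → turn +1·90°
n=3: pose=(7,-2,E); sL=80/221, sR=80/241; mL=-27320/53261, mR=-40/241; mL+mR=-36160/53261 → advance -1; mR−mL=18480/53261 → turn +1·90°

0 160/289 160/353 -74480/102017 -80/353 6 -2 N
1 8/17 20/37 -488/629 -10/37 6 -3 W
2 160/493 32/85 -1328/2465 -16/85 7 -3 S
3 80/221 80/241 -27320/53261 -40/241 7 -2 E
final 6 -2 N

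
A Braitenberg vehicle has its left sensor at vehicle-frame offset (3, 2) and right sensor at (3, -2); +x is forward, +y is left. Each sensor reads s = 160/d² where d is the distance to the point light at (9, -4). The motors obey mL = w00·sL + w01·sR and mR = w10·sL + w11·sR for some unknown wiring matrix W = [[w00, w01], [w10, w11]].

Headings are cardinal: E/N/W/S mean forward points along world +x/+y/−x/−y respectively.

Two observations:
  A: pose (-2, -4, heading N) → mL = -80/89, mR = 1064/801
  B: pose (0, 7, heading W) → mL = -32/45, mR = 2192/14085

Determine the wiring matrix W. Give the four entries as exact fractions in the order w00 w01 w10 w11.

-1 0 -1/2 1

obs A: pose=(-2,-4,N) → sL=80/89, sR=16/9, mL=-80/89, mR=1064/801
obs B: pose=(0,7,W) → sL=32/45, sR=160/313, mL=-32/45, mR=2192/14085
sensor matrix S = [[80/89, 16/9], [32/45, 160/313]]; det S = -9078784/11282085
solve [mL_A; mL_B] = S·[w00; w01] and [mR_A; mR_B] = S·[w10; w11]:
  w00 = -1, w01 = 0, w10 = -1/2, w11 = 1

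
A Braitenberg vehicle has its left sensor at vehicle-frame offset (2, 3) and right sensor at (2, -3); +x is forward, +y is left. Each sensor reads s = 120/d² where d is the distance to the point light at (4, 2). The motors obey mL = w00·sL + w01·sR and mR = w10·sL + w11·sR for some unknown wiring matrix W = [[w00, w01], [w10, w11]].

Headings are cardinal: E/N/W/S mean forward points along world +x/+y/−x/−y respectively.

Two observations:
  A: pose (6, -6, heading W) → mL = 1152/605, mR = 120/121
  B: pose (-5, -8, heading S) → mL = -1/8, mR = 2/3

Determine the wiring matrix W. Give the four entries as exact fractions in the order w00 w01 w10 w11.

-1/2 1/2 1 0

obs A: pose=(6,-6,W) → sL=120/121, sR=24/5, mL=1152/605, mR=120/121
obs B: pose=(-5,-8,S) → sL=2/3, sR=5/12, mL=-1/8, mR=2/3
sensor matrix S = [[120/121, 24/5], [2/3, 5/12]]; det S = -1686/605
solve [mL_A; mL_B] = S·[w00; w01] and [mR_A; mR_B] = S·[w10; w11]:
  w00 = -1/2, w01 = 1/2, w10 = 1, w11 = 0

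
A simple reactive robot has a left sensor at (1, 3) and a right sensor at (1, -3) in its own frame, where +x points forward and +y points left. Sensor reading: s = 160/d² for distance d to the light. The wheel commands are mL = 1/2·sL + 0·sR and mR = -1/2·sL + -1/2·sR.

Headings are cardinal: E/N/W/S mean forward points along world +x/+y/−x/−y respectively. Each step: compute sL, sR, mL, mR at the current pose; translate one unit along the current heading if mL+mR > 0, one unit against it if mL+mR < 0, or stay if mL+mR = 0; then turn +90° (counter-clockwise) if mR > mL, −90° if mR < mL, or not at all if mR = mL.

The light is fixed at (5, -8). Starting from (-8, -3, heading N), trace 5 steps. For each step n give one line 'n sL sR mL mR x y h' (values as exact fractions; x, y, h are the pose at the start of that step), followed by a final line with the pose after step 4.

n=0: pose=(-8,-3,N); sL=40/73, sR=20/17; mL=20/73, mR=-1070/1241; mL+mR=-10/17 → advance -1; mR−mL=-1410/1241 → turn -1·90°
n=1: pose=(-8,-4,E); sL=160/193, sR=32/29; mL=80/193, mR=-5408/5597; mL+mR=-16/29 → advance -1; mR−mL=-7728/5597 → turn -1·90°
n=2: pose=(-9,-4,S); sL=16/13, sR=80/149; mL=8/13, mR=-1712/1937; mL+mR=-40/149 → advance -1; mR−mL=-2904/1937 → turn -1·90°
n=3: pose=(-9,-3,W); sL=160/229, sR=160/289; mL=80/229, mR=-41440/66181; mL+mR=-80/289 → advance -1; mR−mL=-64560/66181 → turn -1·90°
n=4: pose=(-8,-3,N); sL=40/73, sR=20/17; mL=20/73, mR=-1070/1241; mL+mR=-10/17 → advance -1; mR−mL=-1410/1241 → turn -1·90°

0 40/73 20/17 20/73 -1070/1241 -8 -3 N
1 160/193 32/29 80/193 -5408/5597 -8 -4 E
2 16/13 80/149 8/13 -1712/1937 -9 -4 S
3 160/229 160/289 80/229 -41440/66181 -9 -3 W
4 40/73 20/17 20/73 -1070/1241 -8 -3 N
final -8 -4 E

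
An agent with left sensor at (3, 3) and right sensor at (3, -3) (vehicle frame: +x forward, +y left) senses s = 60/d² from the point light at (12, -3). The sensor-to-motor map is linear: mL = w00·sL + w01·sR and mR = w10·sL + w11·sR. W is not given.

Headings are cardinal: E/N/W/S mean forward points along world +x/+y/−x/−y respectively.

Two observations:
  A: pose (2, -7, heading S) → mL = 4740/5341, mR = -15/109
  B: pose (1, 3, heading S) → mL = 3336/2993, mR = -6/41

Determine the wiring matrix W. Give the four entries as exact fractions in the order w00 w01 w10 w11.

obs A: pose=(2,-7,S) → sL=30/49, sR=30/109, mL=4740/5341, mR=-15/109
obs B: pose=(1,3,S) → sL=60/73, sR=12/41, mL=3336/2993, mR=-6/41
sensor matrix S = [[30/49, 30/109], [60/73, 12/41]]; det S = -751680/15985613
solve [mL_A; mL_B] = S·[w00; w01] and [mR_A; mR_B] = S·[w10; w11]:
  w00 = 1, w01 = 1, w10 = 0, w11 = -1/2

1 1 0 -1/2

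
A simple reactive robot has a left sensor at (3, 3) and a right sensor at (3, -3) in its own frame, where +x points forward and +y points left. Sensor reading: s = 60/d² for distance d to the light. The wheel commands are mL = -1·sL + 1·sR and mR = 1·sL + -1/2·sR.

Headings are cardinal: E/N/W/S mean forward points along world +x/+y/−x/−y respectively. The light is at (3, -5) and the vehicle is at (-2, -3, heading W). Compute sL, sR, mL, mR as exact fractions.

left sensor world pos  = (-5, -6); dL² = 65
right sensor world pos = (-5, 0); dR² = 89
sL = 60/65 = 12/13
sR = 60/89 = 60/89
mL = -1·sL + 1·sR = -288/1157
mR = 1·sL + -1/2·sR = 678/1157

12/13 60/89 -288/1157 678/1157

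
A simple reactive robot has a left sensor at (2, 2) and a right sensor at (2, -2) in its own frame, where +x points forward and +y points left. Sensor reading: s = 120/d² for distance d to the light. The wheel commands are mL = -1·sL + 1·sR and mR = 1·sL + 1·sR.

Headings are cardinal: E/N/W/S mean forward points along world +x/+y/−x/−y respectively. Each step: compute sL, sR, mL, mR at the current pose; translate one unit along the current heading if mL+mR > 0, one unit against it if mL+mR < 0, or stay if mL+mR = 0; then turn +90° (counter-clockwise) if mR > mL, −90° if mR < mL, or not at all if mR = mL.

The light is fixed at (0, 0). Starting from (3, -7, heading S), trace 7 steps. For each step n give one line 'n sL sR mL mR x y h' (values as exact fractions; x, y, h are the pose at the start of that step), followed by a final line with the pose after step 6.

0 60/53 60/41 720/2173 5640/2173 3 -7 S
1 120/61 24/25 -1536/1525 4464/1525 3 -8 E
2 3 5/3 -4/3 14/3 4 -8 N
3 24/17 120/29 1344/493 2736/493 4 -7 W
4 60/53 60/41 720/2173 5640/2173 3 -7 S
5 120/61 24/25 -1536/1525 4464/1525 3 -8 E
6 3 5/3 -4/3 14/3 4 -8 N
final 4 -7 W

n=0: pose=(3,-7,S); sL=60/53, sR=60/41; mL=720/2173, mR=5640/2173; mL+mR=120/41 → advance +1; mR−mL=120/53 → turn +1·90°
n=1: pose=(3,-8,E); sL=120/61, sR=24/25; mL=-1536/1525, mR=4464/1525; mL+mR=48/25 → advance +1; mR−mL=240/61 → turn +1·90°
n=2: pose=(4,-8,N); sL=3, sR=5/3; mL=-4/3, mR=14/3; mL+mR=10/3 → advance +1; mR−mL=6 → turn +1·90°
n=3: pose=(4,-7,W); sL=24/17, sR=120/29; mL=1344/493, mR=2736/493; mL+mR=240/29 → advance +1; mR−mL=48/17 → turn +1·90°
n=4: pose=(3,-7,S); sL=60/53, sR=60/41; mL=720/2173, mR=5640/2173; mL+mR=120/41 → advance +1; mR−mL=120/53 → turn +1·90°
n=5: pose=(3,-8,E); sL=120/61, sR=24/25; mL=-1536/1525, mR=4464/1525; mL+mR=48/25 → advance +1; mR−mL=240/61 → turn +1·90°
n=6: pose=(4,-8,N); sL=3, sR=5/3; mL=-4/3, mR=14/3; mL+mR=10/3 → advance +1; mR−mL=6 → turn +1·90°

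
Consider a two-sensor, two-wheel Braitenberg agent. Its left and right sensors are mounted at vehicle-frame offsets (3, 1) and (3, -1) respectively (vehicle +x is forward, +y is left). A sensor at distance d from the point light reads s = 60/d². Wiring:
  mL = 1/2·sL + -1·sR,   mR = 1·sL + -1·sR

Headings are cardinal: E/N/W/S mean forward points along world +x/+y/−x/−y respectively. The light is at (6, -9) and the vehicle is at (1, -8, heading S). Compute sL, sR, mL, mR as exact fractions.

3 3/2 0 3/2

left sensor world pos  = (2, -11); dL² = 20
right sensor world pos = (0, -11); dR² = 40
sL = 60/20 = 3
sR = 60/40 = 3/2
mL = 1/2·sL + -1·sR = 0
mR = 1·sL + -1·sR = 3/2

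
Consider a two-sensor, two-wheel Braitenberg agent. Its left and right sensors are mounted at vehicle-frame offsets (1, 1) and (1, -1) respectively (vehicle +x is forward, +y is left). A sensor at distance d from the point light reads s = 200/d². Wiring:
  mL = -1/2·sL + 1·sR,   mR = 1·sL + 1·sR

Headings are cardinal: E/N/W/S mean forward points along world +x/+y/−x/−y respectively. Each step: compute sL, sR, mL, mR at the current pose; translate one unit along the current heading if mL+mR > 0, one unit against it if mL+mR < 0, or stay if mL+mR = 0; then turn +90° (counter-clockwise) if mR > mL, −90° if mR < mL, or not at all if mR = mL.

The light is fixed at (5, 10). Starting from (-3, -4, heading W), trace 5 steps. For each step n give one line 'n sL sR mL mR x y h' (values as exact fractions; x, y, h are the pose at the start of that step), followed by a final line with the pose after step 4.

n=0: pose=(-3,-4,W); sL=100/153, sR=4/5; mL=362/765, mR=1112/765; mL+mR=1474/765 → advance +1; mR−mL=50/51 → turn +1·90°
n=1: pose=(-4,-4,S); sL=200/289, sR=8/13; mL=1012/3757, mR=4912/3757; mL+mR=5924/3757 → advance +1; mR−mL=300/289 → turn +1·90°
n=2: pose=(-4,-5,E); sL=10/13, sR=5/8; mL=25/104, mR=145/104; mL+mR=85/52 → advance +1; mR−mL=15/13 → turn +1·90°
n=3: pose=(-3,-5,N); sL=200/277, sR=40/49; mL=6180/13573, mR=20880/13573; mL+mR=27060/13573 → advance +1; mR−mL=300/277 → turn +1·90°
n=4: pose=(-3,-4,W); sL=100/153, sR=4/5; mL=362/765, mR=1112/765; mL+mR=1474/765 → advance +1; mR−mL=50/51 → turn +1·90°

0 100/153 4/5 362/765 1112/765 -3 -4 W
1 200/289 8/13 1012/3757 4912/3757 -4 -4 S
2 10/13 5/8 25/104 145/104 -4 -5 E
3 200/277 40/49 6180/13573 20880/13573 -3 -5 N
4 100/153 4/5 362/765 1112/765 -3 -4 W
final -4 -4 S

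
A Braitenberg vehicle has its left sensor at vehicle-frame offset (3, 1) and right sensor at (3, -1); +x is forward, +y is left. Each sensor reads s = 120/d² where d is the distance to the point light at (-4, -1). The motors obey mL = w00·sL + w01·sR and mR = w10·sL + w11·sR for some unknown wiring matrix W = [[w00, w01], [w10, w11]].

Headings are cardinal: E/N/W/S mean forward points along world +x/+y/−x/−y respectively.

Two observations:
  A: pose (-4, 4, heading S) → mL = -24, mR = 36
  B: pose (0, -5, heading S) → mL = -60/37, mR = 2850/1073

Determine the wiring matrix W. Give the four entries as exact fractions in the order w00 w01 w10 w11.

obs A: pose=(-4,4,S) → sL=24, sR=24, mL=-24, mR=36
obs B: pose=(0,-5,S) → sL=60/37, sR=60/29, mL=-60/37, mR=2850/1073
sensor matrix S = [[24, 24], [60/37, 60/29]]; det S = 11520/1073
solve [mL_A; mL_B] = S·[w00; w01] and [mR_A; mR_B] = S·[w10; w11]:
  w00 = -1, w01 = 0, w10 = 1, w11 = 1/2

-1 0 1 1/2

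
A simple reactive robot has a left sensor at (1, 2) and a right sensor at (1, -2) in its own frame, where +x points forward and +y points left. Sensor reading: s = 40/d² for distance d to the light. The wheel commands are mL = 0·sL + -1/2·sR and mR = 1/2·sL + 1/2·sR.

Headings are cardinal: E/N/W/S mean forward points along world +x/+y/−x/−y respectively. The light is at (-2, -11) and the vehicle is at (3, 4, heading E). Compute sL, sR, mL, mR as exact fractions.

8/65 8/41 -4/41 424/2665

left sensor world pos  = (4, 6); dL² = 325
right sensor world pos = (4, 2); dR² = 205
sL = 40/325 = 8/65
sR = 40/205 = 8/41
mL = 0·sL + -1/2·sR = -4/41
mR = 1/2·sL + 1/2·sR = 424/2665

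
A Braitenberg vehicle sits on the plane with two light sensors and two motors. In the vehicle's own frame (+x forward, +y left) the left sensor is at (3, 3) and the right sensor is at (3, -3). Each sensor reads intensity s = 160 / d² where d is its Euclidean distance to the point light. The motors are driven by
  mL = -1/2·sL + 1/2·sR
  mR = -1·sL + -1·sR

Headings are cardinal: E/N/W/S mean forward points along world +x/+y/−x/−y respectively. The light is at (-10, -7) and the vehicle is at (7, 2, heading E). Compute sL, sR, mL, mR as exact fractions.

5/17 40/109 135/3706 -1225/1853

left sensor world pos  = (10, 5); dL² = 544
right sensor world pos = (10, -1); dR² = 436
sL = 160/544 = 5/17
sR = 160/436 = 40/109
mL = -1/2·sL + 1/2·sR = 135/3706
mR = -1·sL + -1·sR = -1225/1853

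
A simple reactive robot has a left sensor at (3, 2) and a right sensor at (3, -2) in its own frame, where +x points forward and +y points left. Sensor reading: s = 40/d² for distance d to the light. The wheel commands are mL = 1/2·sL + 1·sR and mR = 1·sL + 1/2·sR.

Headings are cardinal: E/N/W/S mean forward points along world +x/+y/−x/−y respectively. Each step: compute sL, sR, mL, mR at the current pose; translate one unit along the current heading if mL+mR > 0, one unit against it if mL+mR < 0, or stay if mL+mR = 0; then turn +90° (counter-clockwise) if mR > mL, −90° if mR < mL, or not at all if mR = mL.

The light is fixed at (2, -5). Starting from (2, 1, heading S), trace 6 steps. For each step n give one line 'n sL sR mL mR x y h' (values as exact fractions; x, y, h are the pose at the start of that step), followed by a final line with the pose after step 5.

n=0: pose=(2,1,S); sL=40/13, sR=40/13; mL=60/13, mR=60/13; mL+mR=120/13 → advance +1; mR−mL=0 → turn +0·90°
n=1: pose=(2,0,S); sL=5, sR=5; mL=15/2, mR=15/2; mL+mR=15 → advance +1; mR−mL=0 → turn +0·90°
n=2: pose=(2,-1,S); sL=8, sR=8; mL=12, mR=12; mL+mR=24 → advance +1; mR−mL=0 → turn +0·90°
n=3: pose=(2,-2,S); sL=10, sR=10; mL=15, mR=15; mL+mR=30 → advance +1; mR−mL=0 → turn +0·90°
n=4: pose=(2,-3,S); sL=8, sR=8; mL=12, mR=12; mL+mR=24 → advance +1; mR−mL=0 → turn +0·90°
n=5: pose=(2,-4,S); sL=5, sR=5; mL=15/2, mR=15/2; mL+mR=15 → advance +1; mR−mL=0 → turn +0·90°

0 40/13 40/13 60/13 60/13 2 1 S
1 5 5 15/2 15/2 2 0 S
2 8 8 12 12 2 -1 S
3 10 10 15 15 2 -2 S
4 8 8 12 12 2 -3 S
5 5 5 15/2 15/2 2 -4 S
final 2 -5 S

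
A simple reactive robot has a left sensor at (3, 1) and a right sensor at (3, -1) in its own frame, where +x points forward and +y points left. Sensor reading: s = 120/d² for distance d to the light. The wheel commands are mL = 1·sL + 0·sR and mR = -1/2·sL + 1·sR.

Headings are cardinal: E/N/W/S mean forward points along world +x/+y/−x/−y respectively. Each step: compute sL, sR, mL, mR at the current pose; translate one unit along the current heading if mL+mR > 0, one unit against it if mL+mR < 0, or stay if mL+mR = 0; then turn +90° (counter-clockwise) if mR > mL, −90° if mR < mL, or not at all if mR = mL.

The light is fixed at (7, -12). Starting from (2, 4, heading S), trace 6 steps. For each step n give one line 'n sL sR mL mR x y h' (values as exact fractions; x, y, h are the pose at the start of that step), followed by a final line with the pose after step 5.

n=0: pose=(2,4,S); sL=24/37, sR=24/41; mL=24/37, mR=396/1517; mL+mR=1380/1517 → advance +1; mR−mL=-588/1517 → turn -1·90°
n=1: pose=(2,3,W); sL=6/13, sR=3/8; mL=6/13, mR=15/104; mL+mR=63/104 → advance +1; mR−mL=-33/104 → turn -1·90°
n=2: pose=(1,3,N); sL=120/373, sR=120/349; mL=120/373, mR=23820/130177; mL+mR=65700/130177 → advance +1; mR−mL=-18060/130177 → turn -1·90°
n=3: pose=(1,4,E); sL=60/149, sR=20/39; mL=60/149, mR=1810/5811; mL+mR=4150/5811 → advance +1; mR−mL=-530/5811 → turn -1·90°
n=4: pose=(2,4,S); sL=24/37, sR=24/41; mL=24/37, mR=396/1517; mL+mR=1380/1517 → advance +1; mR−mL=-588/1517 → turn -1·90°
n=5: pose=(2,3,W); sL=6/13, sR=3/8; mL=6/13, mR=15/104; mL+mR=63/104 → advance +1; mR−mL=-33/104 → turn -1·90°

0 24/37 24/41 24/37 396/1517 2 4 S
1 6/13 3/8 6/13 15/104 2 3 W
2 120/373 120/349 120/373 23820/130177 1 3 N
3 60/149 20/39 60/149 1810/5811 1 4 E
4 24/37 24/41 24/37 396/1517 2 4 S
5 6/13 3/8 6/13 15/104 2 3 W
final 1 3 N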